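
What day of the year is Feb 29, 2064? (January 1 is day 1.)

60

Days in months before Feb: 31 = 31.
Plus 29 days into Feb → day 60.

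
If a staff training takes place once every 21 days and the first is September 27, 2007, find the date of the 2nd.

The 2nd occurrence is 1 interval after the first: 1 × 21 = 21 days after September 27, 2007.
September has 30 days — 3 days to the end of September leaves 18.
18 days into October → October 18, 2007.

October 18, 2007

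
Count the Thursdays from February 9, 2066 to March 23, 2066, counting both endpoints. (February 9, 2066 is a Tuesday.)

February 9, 2066 is a Tuesday; the first Thursday on or after it is February 11, 2066 (2 days later).
From February 11, 2066 to March 23, 2066: 17 + 23 = 40 days (rest of February, March).
40 ÷ 7 = 5 full weeks with remainder 5, so 5 more Thursdays after the first → 6.

6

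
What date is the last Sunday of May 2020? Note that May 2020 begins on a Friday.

31 May 2020

May 2020 begins on a Friday, so the first Sunday is May 3 (2 days later).
May 2020 has 31 days. Adding weeks: 3, 10, 17, 24, 31 — the last one ≤ 31 is the 31st.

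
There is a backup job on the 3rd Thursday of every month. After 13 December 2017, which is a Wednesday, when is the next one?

21 December 2017

December 2017 starts on a Friday; its first Thursday is the 7th, so the 3rd Thursday is the 21st — 21 December 2017.
21 December 2017 is after 13 December 2017, so that is the next one.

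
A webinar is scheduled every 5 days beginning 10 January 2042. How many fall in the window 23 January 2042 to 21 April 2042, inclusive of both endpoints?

Occurrences land 5·i days after 10 January 2042 for i = 0, 1, 2, …
23 January 2042 is 13 days after the start; 13 ÷ 5 = 2 remainder 3; since the remainder is 3, round up to i = 3. First occurrence in the window: #4 on 25 January 2042 (3×5 = 15 days in).
21 April 2042 is 101 days after the start; 101 ÷ 5 = 20 remainder 1. Last occurrence in the window: #21 on 20 April 2042.
Occurrences #4 through #21: 18 in total.

18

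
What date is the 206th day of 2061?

January has 31 days (206 − 31 = 175 remain).
February has 28 days (175 − 28 = 147 remain).
March has 31 days (147 − 31 = 116 remain).
April has 30 days (116 − 30 = 86 remain).
May has 31 days (86 − 31 = 55 remain).
June has 30 days (55 − 30 = 25 remain).
25 into July → July 25.

July 25, 2061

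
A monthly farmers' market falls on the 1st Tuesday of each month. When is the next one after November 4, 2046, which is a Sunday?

November 6, 2046

November 2046 starts on a Thursday, so its 1st Tuesday is November 6, 2046 (5 days in).
November 6, 2046 is after November 4, 2046, so that is the next one.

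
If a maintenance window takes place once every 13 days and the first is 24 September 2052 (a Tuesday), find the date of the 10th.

19 January 2053

The 10th occurrence is 9 intervals after the first: 9 × 13 = 117 days after 24 September 2052.
September has 30 days — 6 days to the end of September leaves 111.
October has 31 days (80 left).
November has 30 days (50 left).
December has 31 days (19 left).
19 days into January → 19 January 2053.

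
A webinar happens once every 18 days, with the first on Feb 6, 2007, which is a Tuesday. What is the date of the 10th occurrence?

Jul 18, 2007

The 10th occurrence is 9 intervals after the first: 9 × 18 = 162 days after Feb 6, 2007.
Feb has 28 days — 22 days to the end of Feb leaves 140.
Mar has 31 days (109 left).
Apr has 30 days (79 left).
May has 31 days (48 left).
Jun has 30 days (18 left).
18 days into Jul → Jul 18, 2007.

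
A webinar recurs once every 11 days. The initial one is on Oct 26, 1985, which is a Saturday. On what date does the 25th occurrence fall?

Jul 17, 1986

The 25th occurrence is 24 intervals after the first: 24 × 11 = 264 days after Oct 26, 1985.
Oct has 31 days — 5 days to the end of Oct leaves 259.
Nov has 30 days (229 left).
Dec has 31 days (198 left).
Jan has 31 days (167 left).
Feb has 28 days (139 left).
Mar has 31 days (108 left).
Apr has 30 days (78 left).
May has 31 days (47 left).
Jun has 30 days (17 left).
17 days into Jul → Jul 17, 1986.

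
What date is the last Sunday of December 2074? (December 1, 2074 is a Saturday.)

30 December 2074

December 2074 begins on a Saturday, so the first Sunday is December 2 (1 day later).
December 2074 has 31 days. Adding weeks: 2, 9, 16, 23, 30 — the last one ≤ 31 is the 30th.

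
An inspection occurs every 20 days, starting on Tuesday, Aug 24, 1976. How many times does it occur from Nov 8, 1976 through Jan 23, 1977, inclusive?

Occurrences land 20·i days after Aug 24, 1976 for i = 0, 1, 2, …
Nov 8, 1976 is 76 days after the start; 76 ÷ 20 = 3 remainder 16; since the remainder is 16, round up to i = 4. First occurrence in the window: #5 on Nov 12, 1976 (4×20 = 80 days in).
Jan 23, 1977 is 152 days after the start; 152 ÷ 20 = 7 remainder 12. Last occurrence in the window: #8 on Jan 11, 1977.
Occurrences #5 through #8: 4 in total.

4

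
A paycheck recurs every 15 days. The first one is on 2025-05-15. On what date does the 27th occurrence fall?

The 27th occurrence is 26 intervals after the first: 26 × 15 = 390 days after 2025-05-15.
May has 31 days — 16 days to the end of May leaves 374.
June has 30 days (344 left).
July has 31 days (313 left).
August has 31 days (282 left).
September has 30 days (252 left).
October has 31 days (221 left).
November has 30 days (191 left).
December has 31 days (160 left).
January has 31 days (129 left).
February has 28 days (101 left).
March has 31 days (70 left).
April has 30 days (40 left).
May has 31 days (9 left).
9 days into June → 2026-06-09.

2026-06-09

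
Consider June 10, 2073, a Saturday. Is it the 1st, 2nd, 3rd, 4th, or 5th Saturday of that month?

Day 10 falls in week ⌈10/7⌉ of the month.
Days 1–7 hold the 1st Saturday, 8–14 the 2nd, 15–21 the 3rd, 22–28 the 4th, 29–31 the 5th.
10 is in the range for the 2nd.

2nd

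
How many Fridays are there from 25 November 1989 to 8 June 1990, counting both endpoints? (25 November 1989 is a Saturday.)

28

25 November 1989 is a Saturday; the first Friday on or after it is 1 December 1989 (6 days later).
From 1 December 1989 to 8 June 1990: 30 + 31 + 28 + 31 + 30 + 31 + 8 = 189 days (rest of December, January, February, March, April, May, June).
189 ÷ 7 = 27 full weeks with remainder 0, so 27 more Fridays after the first → 28.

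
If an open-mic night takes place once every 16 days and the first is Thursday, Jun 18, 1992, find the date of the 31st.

Oct 11, 1993

The 31st occurrence is 30 intervals after the first: 30 × 16 = 480 days after Jun 18, 1992.
Jun has 30 days — 12 days to the end of Jun leaves 468.
From end of Jun to end of 1992 is 184 days (284 left).
Jan has 31 days (253 left).
Feb has 28 days (225 left).
Mar has 31 days (194 left).
Apr has 30 days (164 left).
May has 31 days (133 left).
Jun has 30 days (103 left).
Jul has 31 days (72 left).
Aug has 31 days (41 left).
Sep has 30 days (11 left).
11 days into Oct → Oct 11, 1993.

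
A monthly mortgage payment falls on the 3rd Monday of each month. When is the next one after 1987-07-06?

July 1987 starts on a Wednesday; its first Monday is the 6th, so the 3rd Monday is the 20th — 1987-07-20.
1987-07-20 is after 1987-07-06, so that is the next one.

1987-07-20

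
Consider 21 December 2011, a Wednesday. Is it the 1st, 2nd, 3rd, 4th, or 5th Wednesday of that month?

3rd

Day 21 falls in week ⌈21/7⌉ of the month.
Days 1–7 hold the 1st Wednesday, 8–14 the 2nd, 15–21 the 3rd, 22–28 the 4th, 29–31 the 5th.
21 is in the range for the 3rd.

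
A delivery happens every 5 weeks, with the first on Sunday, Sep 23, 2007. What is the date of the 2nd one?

Oct 28, 2007

The 2nd occurrence is 1 interval after the first: 1 × 35 = 35 days after Sep 23, 2007.
Sep has 30 days — 7 days to the end of Sep leaves 28.
28 days into Oct → Oct 28, 2007.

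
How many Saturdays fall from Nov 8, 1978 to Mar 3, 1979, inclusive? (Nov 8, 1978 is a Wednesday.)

17

Nov 8, 1978 is a Wednesday; the first Saturday on or after it is Nov 11, 1978 (3 days later).
From Nov 11, 1978 to Mar 3, 1979: 19 + 31 + 31 + 28 + 3 = 112 days (rest of Nov, Dec, Jan, Feb, Mar).
112 ÷ 7 = 16 full weeks with remainder 0, so 16 more Saturdays after the first → 17.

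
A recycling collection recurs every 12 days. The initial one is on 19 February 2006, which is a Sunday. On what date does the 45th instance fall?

1 August 2007

The 45th occurrence is 44 intervals after the first: 44 × 12 = 528 days after 19 February 2006.
February has 28 days — 9 days to the end of February leaves 519.
From end of February to end of 2006 is 306 days (213 left).
January has 31 days (182 left).
February has 28 days (154 left).
March has 31 days (123 left).
April has 30 days (93 left).
May has 31 days (62 left).
June has 30 days (32 left).
July has 31 days (1 left).
1 day into August → 1 August 2007.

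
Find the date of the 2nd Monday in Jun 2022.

Jun 13, 2022

The first Monday of Jun 2022 is Jun 6.
The 2nd Monday is 1 weeks later: 6 + 7 = 13.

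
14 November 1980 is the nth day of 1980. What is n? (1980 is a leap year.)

319

Days in months before November: 31 + 29 + 31 + 30 + 31 + 30 + 31 + 31 + 30 + 31 = 305.
Plus 14 days into November → day 319.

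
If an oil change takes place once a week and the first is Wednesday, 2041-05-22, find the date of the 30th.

2041-12-11

The 30th occurrence is 29 intervals after the first: 29 × 7 = 203 days after 2041-05-22.
May has 31 days — 9 days to the end of May leaves 194.
June has 30 days (164 left).
July has 31 days (133 left).
August has 31 days (102 left).
September has 30 days (72 left).
October has 31 days (41 left).
November has 30 days (11 left).
11 days into December → 2041-12-11.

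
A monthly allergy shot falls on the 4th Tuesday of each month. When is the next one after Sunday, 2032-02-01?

2032-02-24

February 2032 starts on a Sunday; its first Tuesday is the 3rd, so the 4th Tuesday is the 24th — 2032-02-24.
2032-02-24 is after 2032-02-01, so that is the next one.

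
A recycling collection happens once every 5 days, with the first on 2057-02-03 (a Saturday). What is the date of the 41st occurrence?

The 41st occurrence is 40 intervals after the first: 40 × 5 = 200 days after 2057-02-03.
February has 28 days — 25 days to the end of February leaves 175.
March has 31 days (144 left).
April has 30 days (114 left).
May has 31 days (83 left).
June has 30 days (53 left).
July has 31 days (22 left).
22 days into August → 2057-08-22.

2057-08-22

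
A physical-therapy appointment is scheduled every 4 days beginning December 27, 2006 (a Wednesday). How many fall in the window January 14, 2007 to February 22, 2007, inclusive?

Occurrences land 4·i days after December 27, 2006 for i = 0, 1, 2, …
January 14, 2007 is 18 days after the start; 18 ÷ 4 = 4 remainder 2; since the remainder is 2, round up to i = 5. First occurrence in the window: #6 on January 16, 2007 (5×4 = 20 days in).
February 22, 2007 is 57 days after the start; 57 ÷ 4 = 14 remainder 1. Last occurrence in the window: #15 on February 21, 2007.
Occurrences #6 through #15: 10 in total.

10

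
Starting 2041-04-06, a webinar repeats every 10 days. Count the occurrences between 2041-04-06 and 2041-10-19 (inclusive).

20

Occurrences land 10·i days after 2041-04-06 for i = 0, 1, 2, …
The window opens on the start date, so the first occurrence inside is #1 on 2041-04-06.
2041-10-19 is 196 days after the start; 196 ÷ 10 = 19 remainder 6. Last occurrence in the window: #20 on 2041-10-13.
Occurrences #1 through #20: 20 in total.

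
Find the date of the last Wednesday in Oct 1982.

Oct 1982 begins on a Friday, so the first Wednesday is Oct 6 (5 days later).
Oct 1982 has 31 days. Adding weeks: 6, 13, 20, 27 — the last one ≤ 31 is the 27th.

Oct 27, 1982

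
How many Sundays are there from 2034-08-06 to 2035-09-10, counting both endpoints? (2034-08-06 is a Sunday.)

58

2034-08-06 is a Sunday; the first Sunday on or after it is 2034-08-06.
From 2034-08-06 to 2035-09-10: 147 + 253 = 400 days (rest of 2034, to 2035-09-10 in 2035).
400 ÷ 7 = 57 full weeks with remainder 1, so 57 more Sundays after the first → 58.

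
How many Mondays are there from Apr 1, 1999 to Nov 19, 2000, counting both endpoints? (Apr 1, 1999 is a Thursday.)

85

Apr 1, 1999 is a Thursday; the first Monday on or after it is Apr 5, 1999 (4 days later).
From Apr 5, 1999 to Nov 19, 2000: 270 + 324 = 594 days (rest of 1999, to Nov 19, 2000 in 2000).
594 ÷ 7 = 84 full weeks with remainder 6, so 84 more Mondays after the first → 85.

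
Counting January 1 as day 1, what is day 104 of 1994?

April 14, 1994

January has 31 days (104 − 31 = 73 remain).
February has 28 days (73 − 28 = 45 remain).
March has 31 days (45 − 31 = 14 remain).
14 into April → April 14.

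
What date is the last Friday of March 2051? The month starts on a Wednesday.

March 31, 2051

March 2051 begins on a Wednesday, so the first Friday is March 3 (2 days later).
March 2051 has 31 days. Adding weeks: 3, 10, 17, 24, 31 — the last one ≤ 31 is the 31st.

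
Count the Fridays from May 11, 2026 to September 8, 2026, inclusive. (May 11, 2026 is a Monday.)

May 11, 2026 is a Monday; the first Friday on or after it is May 15, 2026 (4 days later).
From May 15, 2026 to September 8, 2026: 16 + 30 + 31 + 31 + 8 = 116 days (rest of May, June, July, August, September).
116 ÷ 7 = 16 full weeks with remainder 4, so 16 more Fridays after the first → 17.

17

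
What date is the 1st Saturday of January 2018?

January 6, 2018

January 2018 begins on a Monday, so the first Saturday is January 6 (5 days later).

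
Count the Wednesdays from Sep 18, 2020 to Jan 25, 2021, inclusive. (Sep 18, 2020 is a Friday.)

18

Sep 18, 2020 is a Friday; the first Wednesday on or after it is Sep 23, 2020 (5 days later).
From Sep 23, 2020 to Jan 25, 2021: 7 + 31 + 30 + 31 + 25 = 124 days (rest of Sep, Oct, Nov, Dec, Jan).
124 ÷ 7 = 17 full weeks with remainder 5, so 17 more Wednesdays after the first → 18.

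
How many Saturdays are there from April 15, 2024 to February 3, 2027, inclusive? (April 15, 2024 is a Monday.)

146

April 15, 2024 is a Monday; the first Saturday on or after it is April 20, 2024 (5 days later).
From April 20, 2024 to February 3, 2027: 255 + 365 + 365 + 34 = 1019 days (rest of 2024, 2025, 2026, to February 3, 2027 in 2027).
1019 ÷ 7 = 145 full weeks with remainder 4, so 145 more Saturdays after the first → 146.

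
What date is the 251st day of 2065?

January has 31 days (251 − 31 = 220 remain).
February has 28 days (220 − 28 = 192 remain).
March has 31 days (192 − 31 = 161 remain).
April has 30 days (161 − 30 = 131 remain).
May has 31 days (131 − 31 = 100 remain).
June has 30 days (100 − 30 = 70 remain).
July has 31 days (70 − 31 = 39 remain).
August has 31 days (39 − 31 = 8 remain).
8 into September → September 8.

September 8, 2065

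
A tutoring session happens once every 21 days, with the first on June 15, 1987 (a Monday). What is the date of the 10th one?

December 21, 1987

The 10th occurrence is 9 intervals after the first: 9 × 21 = 189 days after June 15, 1987.
June has 30 days — 15 days to the end of June leaves 174.
July has 31 days (143 left).
August has 31 days (112 left).
September has 30 days (82 left).
October has 31 days (51 left).
November has 30 days (21 left).
21 days into December → December 21, 1987.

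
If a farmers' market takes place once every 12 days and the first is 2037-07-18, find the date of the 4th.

2037-08-23

The 4th occurrence is 3 intervals after the first: 3 × 12 = 36 days after 2037-07-18.
July has 31 days — 13 days to the end of July leaves 23.
23 days into August → 2037-08-23.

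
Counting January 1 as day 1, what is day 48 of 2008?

2008-02-17

January has 31 days (48 − 31 = 17 remain).
17 into February → February 17.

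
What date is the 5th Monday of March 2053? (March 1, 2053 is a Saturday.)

March 2053 begins on a Saturday, so the first Monday is March 3 (2 days later).
The 5th Monday is 4 weeks later: 3 + 28 = 31.

2053-03-31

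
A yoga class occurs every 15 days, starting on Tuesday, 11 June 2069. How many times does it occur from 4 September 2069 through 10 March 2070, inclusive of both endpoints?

Occurrences land 15·i days after 11 June 2069 for i = 0, 1, 2, …
4 September 2069 is 85 days after the start; 85 ÷ 15 = 5 remainder 10; since the remainder is 10, round up to i = 6. First occurrence in the window: #7 on 9 September 2069 (6×15 = 90 days in).
10 March 2070 is 272 days after the start; 272 ÷ 15 = 18 remainder 2. Last occurrence in the window: #19 on 8 March 2070.
Occurrences #7 through #19: 13 in total.

13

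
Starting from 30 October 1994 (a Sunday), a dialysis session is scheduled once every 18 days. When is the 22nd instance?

12 November 1995

The 22nd occurrence is 21 intervals after the first: 21 × 18 = 378 days after 30 October 1994.
October has 31 days — 1 day to the end of October leaves 377.
November has 30 days (347 left).
December has 31 days (316 left).
January has 31 days (285 left).
February has 28 days (257 left).
March has 31 days (226 left).
April has 30 days (196 left).
May has 31 days (165 left).
June has 30 days (135 left).
July has 31 days (104 left).
August has 31 days (73 left).
September has 30 days (43 left).
October has 31 days (12 left).
12 days into November → 12 November 1995.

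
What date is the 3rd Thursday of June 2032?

June 2032 begins on a Tuesday, so the first Thursday is June 3 (2 days later).
The 3rd Thursday is 2 weeks later: 3 + 14 = 17.

2032-06-17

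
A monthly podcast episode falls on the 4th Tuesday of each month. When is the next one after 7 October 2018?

October 2018 starts on a Monday; its first Tuesday is the 2nd, so the 4th Tuesday is the 23rd — 23 October 2018.
23 October 2018 is after 7 October 2018, so that is the next one.

23 October 2018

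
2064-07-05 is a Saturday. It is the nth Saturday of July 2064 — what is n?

Day 5 falls in week ⌈5/7⌉ of the month.
Days 1–7 hold the 1st Saturday, 8–14 the 2nd, 15–21 the 3rd, 22–28 the 4th, 29–31 the 5th.
5 is in the range for the 1st.

1st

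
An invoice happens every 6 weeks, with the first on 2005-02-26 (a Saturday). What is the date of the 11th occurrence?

The 11th occurrence is 10 intervals after the first: 10 × 42 = 420 days after 2005-02-26.
February has 28 days — 2 days to the end of February leaves 418.
From end of February to end of 2005 is 306 days (112 left).
January has 31 days (81 left).
February has 28 days (53 left).
March has 31 days (22 left).
22 days into April → 2006-04-22.

2006-04-22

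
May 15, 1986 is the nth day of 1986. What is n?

Days in months before May: 31 + 28 + 31 + 30 = 120.
Plus 15 days into May → day 135.

135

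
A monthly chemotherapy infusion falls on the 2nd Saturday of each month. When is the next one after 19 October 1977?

12 November 1977

October 1977 starts on a Saturday; its first Saturday is the 1st, so the 2nd Saturday is the 8th — 8 October 1977.
That is not after 19 October 1977, so look at November 1977.
November 1977 starts on a Tuesday; its first Saturday is the 5th, so the 2nd Saturday is the 12th — 12 November 1977.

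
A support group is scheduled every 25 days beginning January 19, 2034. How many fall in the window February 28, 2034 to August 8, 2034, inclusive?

Occurrences land 25·i days after January 19, 2034 for i = 0, 1, 2, …
February 28, 2034 is 40 days after the start; 40 ÷ 25 = 1 remainder 15; since the remainder is 15, round up to i = 2. First occurrence in the window: #3 on March 10, 2034 (2×25 = 50 days in).
August 8, 2034 is 201 days after the start; 201 ÷ 25 = 8 remainder 1. Last occurrence in the window: #9 on August 7, 2034.
Occurrences #3 through #9: 7 in total.

7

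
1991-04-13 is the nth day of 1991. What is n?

103

Days in months before April: 31 + 28 + 31 = 90.
Plus 13 days into April → day 103.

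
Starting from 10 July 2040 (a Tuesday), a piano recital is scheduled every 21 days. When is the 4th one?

The 4th occurrence is 3 intervals after the first: 3 × 21 = 63 days after 10 July 2040.
July has 31 days — 21 days to the end of July leaves 42.
August has 31 days (11 left).
11 days into September → 11 September 2040.

11 September 2040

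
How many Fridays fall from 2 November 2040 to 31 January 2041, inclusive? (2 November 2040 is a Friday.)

13

2 November 2040 is a Friday; the first Friday on or after it is 2 November 2040.
From 2 November 2040 to 31 January 2041: 28 + 31 + 31 = 90 days (rest of November, December, January).
90 ÷ 7 = 12 full weeks with remainder 6, so 12 more Fridays after the first → 13.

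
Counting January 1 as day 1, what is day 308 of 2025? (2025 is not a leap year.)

4 November 2025

January has 31 days (308 − 31 = 277 remain).
February has 28 days (277 − 28 = 249 remain).
March has 31 days (249 − 31 = 218 remain).
April has 30 days (218 − 30 = 188 remain).
May has 31 days (188 − 31 = 157 remain).
June has 30 days (157 − 30 = 127 remain).
July has 31 days (127 − 31 = 96 remain).
August has 31 days (96 − 31 = 65 remain).
September has 30 days (65 − 30 = 35 remain).
October has 31 days (35 − 31 = 4 remain).
4 into November → November 4.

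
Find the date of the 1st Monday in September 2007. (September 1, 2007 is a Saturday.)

3 September 2007

September 2007 begins on a Saturday, so the first Monday is September 3 (2 days later).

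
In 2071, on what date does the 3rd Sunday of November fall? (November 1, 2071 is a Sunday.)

November 2071 begins on a Sunday, so the first Sunday is November 1.
The 3rd Sunday is 2 weeks later: 1 + 14 = 15.

November 15, 2071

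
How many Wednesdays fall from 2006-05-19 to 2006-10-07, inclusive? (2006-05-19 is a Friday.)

20

2006-05-19 is a Friday; the first Wednesday on or after it is 2006-05-24 (5 days later).
From 2006-05-24 to 2006-10-07: 7 + 30 + 31 + 31 + 30 + 7 = 136 days (rest of May, June, July, August, September, October).
136 ÷ 7 = 19 full weeks with remainder 3, so 19 more Wednesdays after the first → 20.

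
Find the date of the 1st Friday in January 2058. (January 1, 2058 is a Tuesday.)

January 2058 begins on a Tuesday, so the first Friday is January 4 (3 days later).

2058-01-04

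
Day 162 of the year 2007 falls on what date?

January has 31 days (162 − 31 = 131 remain).
February has 28 days (131 − 28 = 103 remain).
March has 31 days (103 − 31 = 72 remain).
April has 30 days (72 − 30 = 42 remain).
May has 31 days (42 − 31 = 11 remain).
11 into June → June 11.

11 June 2007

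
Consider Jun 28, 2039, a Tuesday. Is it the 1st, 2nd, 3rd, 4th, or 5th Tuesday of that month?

4th

Day 28 falls in week ⌈28/7⌉ of the month.
Days 1–7 hold the 1st Tuesday, 8–14 the 2nd, 15–21 the 3rd, 22–28 the 4th, 29–31 the 5th.
28 is in the range for the 4th.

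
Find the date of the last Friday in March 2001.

March 2001 begins on a Thursday, so the first Friday is March 2 (1 day later).
March 2001 has 31 days. Adding weeks: 2, 9, 16, 23, 30 — the last one ≤ 31 is the 30th.

March 30, 2001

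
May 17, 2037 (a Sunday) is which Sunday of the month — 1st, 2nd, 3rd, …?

3rd

Day 17 falls in week ⌈17/7⌉ of the month.
Days 1–7 hold the 1st Sunday, 8–14 the 2nd, 15–21 the 3rd, 22–28 the 4th, 29–31 the 5th.
17 is in the range for the 3rd.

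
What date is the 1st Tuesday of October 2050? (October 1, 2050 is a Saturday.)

2050-10-04

October 2050 begins on a Saturday, so the first Tuesday is October 4 (3 days later).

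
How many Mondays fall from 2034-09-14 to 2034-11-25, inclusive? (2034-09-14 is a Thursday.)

2034-09-14 is a Thursday; the first Monday on or after it is 2034-09-18 (4 days later).
From 2034-09-18 to 2034-11-25: 12 + 31 + 25 = 68 days (rest of September, October, November).
68 ÷ 7 = 9 full weeks with remainder 5, so 9 more Mondays after the first → 10.

10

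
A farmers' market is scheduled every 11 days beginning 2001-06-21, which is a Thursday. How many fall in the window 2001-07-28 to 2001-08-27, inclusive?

3

Occurrences land 11·i days after 2001-06-21 for i = 0, 1, 2, …
2001-07-28 is 37 days after the start; 37 ÷ 11 = 3 remainder 4; since the remainder is 4, round up to i = 4. First occurrence in the window: #5 on 2001-08-04 (4×11 = 44 days in).
2001-08-27 is 67 days after the start; 67 ÷ 11 = 6 remainder 1. Last occurrence in the window: #7 on 2001-08-26.
Occurrences #5 through #7: 3 in total.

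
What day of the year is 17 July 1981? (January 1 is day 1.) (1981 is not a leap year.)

198

Days in months before July: 31 + 28 + 31 + 30 + 31 + 30 = 181.
Plus 17 days into July → day 198.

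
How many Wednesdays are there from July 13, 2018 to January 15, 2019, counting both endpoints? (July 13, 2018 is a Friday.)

26

July 13, 2018 is a Friday; the first Wednesday on or after it is July 18, 2018 (5 days later).
From July 18, 2018 to January 15, 2019: 13 + 31 + 30 + 31 + 30 + 31 + 15 = 181 days (rest of July, August, September, October, November, December, January).
181 ÷ 7 = 25 full weeks with remainder 6, so 25 more Wednesdays after the first → 26.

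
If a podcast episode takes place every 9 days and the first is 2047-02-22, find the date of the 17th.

2047-07-16

The 17th occurrence is 16 intervals after the first: 16 × 9 = 144 days after 2047-02-22.
February has 28 days — 6 days to the end of February leaves 138.
March has 31 days (107 left).
April has 30 days (77 left).
May has 31 days (46 left).
June has 30 days (16 left).
16 days into July → 2047-07-16.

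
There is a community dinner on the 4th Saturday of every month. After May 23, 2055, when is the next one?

May 2055 starts on a Saturday; its first Saturday is the 1st, so the 4th Saturday is the 22nd — May 22, 2055.
That is not after May 23, 2055, so look at Jun 2055.
Jun 2055 starts on a Tuesday; its first Saturday is the 5th, so the 4th Saturday is the 26th — Jun 26, 2055.

Jun 26, 2055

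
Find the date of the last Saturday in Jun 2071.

Jun 2071 begins on a Monday, so the first Saturday is Jun 6 (5 days later).
Jun 2071 has 30 days. Adding weeks: 6, 13, 20, 27 — the last one ≤ 30 is the 27th.

Jun 27, 2071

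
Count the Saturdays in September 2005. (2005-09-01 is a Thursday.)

2005-09-01 is a Thursday; the first Saturday on or after it is 2005-09-03 (2 days later).
From 2005-09-03 to 2005-09-30 is 30 − 3 = 27 days.
27 ÷ 7 = 3 full weeks with remainder 6, so 3 more Saturdays after the first → 4.

4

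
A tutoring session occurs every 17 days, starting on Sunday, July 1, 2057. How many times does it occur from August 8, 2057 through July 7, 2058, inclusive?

19

Occurrences land 17·i days after July 1, 2057 for i = 0, 1, 2, …
August 8, 2057 is 38 days after the start; 38 ÷ 17 = 2 remainder 4; since the remainder is 4, round up to i = 3. First occurrence in the window: #4 on August 21, 2057 (3×17 = 51 days in).
July 7, 2058 is 371 days after the start; 371 ÷ 17 = 21 remainder 14. Last occurrence in the window: #22 on June 23, 2058.
Occurrences #4 through #22: 19 in total.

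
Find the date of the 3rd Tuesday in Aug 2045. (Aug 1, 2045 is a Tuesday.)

Aug 15, 2045

Aug 2045 begins on a Tuesday, so the first Tuesday is Aug 1.
The 3rd Tuesday is 2 weeks later: 1 + 14 = 15.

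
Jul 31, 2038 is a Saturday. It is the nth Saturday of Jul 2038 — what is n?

Day 31 falls in week ⌈31/7⌉ of the month.
Days 1–7 hold the 1st Saturday, 8–14 the 2nd, 15–21 the 3rd, 22–28 the 4th, 29–31 the 5th.
31 is in the range for the 5th.

5th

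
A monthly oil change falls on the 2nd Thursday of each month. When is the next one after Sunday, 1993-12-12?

December 1993 starts on a Wednesday; its first Thursday is the 2nd, so the 2nd Thursday is the 9th — 1993-12-09.
That is not after 1993-12-12, so look at January 1994.
January 1994 starts on a Saturday; its first Thursday is the 6th, so the 2nd Thursday is the 13th — 1994-01-13.

1994-01-13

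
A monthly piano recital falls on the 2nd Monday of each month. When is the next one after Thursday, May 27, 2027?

June 14, 2027

May 2027 starts on a Saturday; its first Monday is the 3rd, so the 2nd Monday is the 10th — May 10, 2027.
That is not after May 27, 2027, so look at June 2027.
June 2027 starts on a Tuesday; its first Monday is the 7th, so the 2nd Monday is the 14th — June 14, 2027.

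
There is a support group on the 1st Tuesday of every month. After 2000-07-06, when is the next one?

2000-08-01

July 2000 starts on a Saturday, so its 1st Tuesday is 2000-07-04 (3 days in).
That is not after 2000-07-06, so look at August 2000.
August 2000 starts on a Tuesday, so its 1st Tuesday is 2000-08-01.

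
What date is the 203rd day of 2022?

Jul 22, 2022

Jan has 31 days (203 − 31 = 172 remain).
Feb has 28 days (172 − 28 = 144 remain).
Mar has 31 days (144 − 31 = 113 remain).
Apr has 30 days (113 − 30 = 83 remain).
May has 31 days (83 − 31 = 52 remain).
Jun has 30 days (52 − 30 = 22 remain).
22 into Jul → Jul 22.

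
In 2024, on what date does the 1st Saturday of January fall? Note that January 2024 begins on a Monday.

January 2024 begins on a Monday, so the first Saturday is January 6 (5 days later).

2024-01-06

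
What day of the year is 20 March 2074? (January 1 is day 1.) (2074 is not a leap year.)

Days in months before March: 31 + 28 = 59.
Plus 20 days into March → day 79.

79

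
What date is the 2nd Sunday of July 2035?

2035-07-08

The first Sunday of July 2035 is July 1.
The 2nd Sunday is 1 weeks later: 1 + 7 = 8.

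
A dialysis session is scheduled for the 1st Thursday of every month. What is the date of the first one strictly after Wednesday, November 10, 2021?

November 2021 starts on a Monday, so its 1st Thursday is November 4, 2021 (3 days in).
That is not after November 10, 2021, so look at December 2021.
December 2021 starts on a Wednesday, so its 1st Thursday is December 2, 2021 (1 day in).

December 2, 2021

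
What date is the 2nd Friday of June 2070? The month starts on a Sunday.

June 2070 begins on a Sunday, so the first Friday is June 6 (5 days later).
The 2nd Friday is 1 weeks later: 6 + 7 = 13.

2070-06-13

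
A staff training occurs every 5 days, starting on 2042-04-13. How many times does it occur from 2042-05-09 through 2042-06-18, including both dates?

8

Occurrences land 5·i days after 2042-04-13 for i = 0, 1, 2, …
2042-05-09 is 26 days after the start; 26 ÷ 5 = 5 remainder 1; since the remainder is 1, round up to i = 6. First occurrence in the window: #7 on 2042-05-13 (6×5 = 30 days in).
2042-06-18 is 66 days after the start; 66 ÷ 5 = 13 remainder 1. Last occurrence in the window: #14 on 2042-06-17.
Occurrences #7 through #14: 8 in total.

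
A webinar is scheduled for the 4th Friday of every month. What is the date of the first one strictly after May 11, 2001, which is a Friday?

May 2001 starts on a Tuesday; its first Friday is the 4th, so the 4th Friday is the 25th — May 25, 2001.
May 25, 2001 is after May 11, 2001, so that is the next one.

May 25, 2001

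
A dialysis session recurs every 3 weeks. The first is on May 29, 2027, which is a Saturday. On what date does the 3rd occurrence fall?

The 3rd occurrence is 2 intervals after the first: 2 × 21 = 42 days after May 29, 2027.
May has 31 days — 2 days to the end of May leaves 40.
June has 30 days (10 left).
10 days into July → July 10, 2027.

July 10, 2027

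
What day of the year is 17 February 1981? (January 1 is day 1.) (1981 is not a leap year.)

48

Days in months before February: 31 = 31.
Plus 17 days into February → day 48.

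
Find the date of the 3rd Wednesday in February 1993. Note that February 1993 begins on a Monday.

17 February 1993

February 1993 begins on a Monday, so the first Wednesday is February 3 (2 days later).
The 3rd Wednesday is 2 weeks later: 3 + 14 = 17.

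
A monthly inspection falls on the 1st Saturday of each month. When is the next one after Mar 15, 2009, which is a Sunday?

Mar 2009 starts on a Sunday, so its 1st Saturday is Mar 7, 2009 (6 days in).
That is not after Mar 15, 2009, so look at Apr 2009.
Apr 2009 starts on a Wednesday, so its 1st Saturday is Apr 4, 2009 (3 days in).

Apr 4, 2009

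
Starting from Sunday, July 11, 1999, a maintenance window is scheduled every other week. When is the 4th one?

The 4th occurrence is 3 intervals after the first: 3 × 14 = 42 days after July 11, 1999.
July has 31 days — 20 days to the end of July leaves 22.
22 days into August → August 22, 1999.

August 22, 1999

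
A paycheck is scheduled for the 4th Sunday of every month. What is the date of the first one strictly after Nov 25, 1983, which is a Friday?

Nov 1983 starts on a Tuesday; its first Sunday is the 6th, so the 4th Sunday is the 27th — Nov 27, 1983.
Nov 27, 1983 is after Nov 25, 1983, so that is the next one.

Nov 27, 1983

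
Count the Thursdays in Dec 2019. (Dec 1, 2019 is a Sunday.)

Dec 1, 2019 is a Sunday; the first Thursday on or after it is Dec 5, 2019 (4 days later).
From Dec 5, 2019 to Dec 31, 2019 is 31 − 5 = 26 days.
26 ÷ 7 = 3 full weeks with remainder 5, so 3 more Thursdays after the first → 4.

4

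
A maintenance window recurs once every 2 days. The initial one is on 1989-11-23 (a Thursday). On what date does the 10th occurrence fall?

The 10th occurrence is 9 intervals after the first: 9 × 2 = 18 days after 1989-11-23.
November has 30 days — 7 days to the end of November leaves 11.
11 days into December → 1989-12-11.

1989-12-11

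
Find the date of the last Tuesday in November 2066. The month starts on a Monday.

November 2066 begins on a Monday, so the first Tuesday is November 2 (1 day later).
November 2066 has 30 days. Adding weeks: 2, 9, 16, 23, 30 — the last one ≤ 30 is the 30th.

30 November 2066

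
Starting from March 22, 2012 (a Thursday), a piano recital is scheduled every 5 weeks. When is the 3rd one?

The 3rd occurrence is 2 intervals after the first: 2 × 35 = 70 days after March 22, 2012.
March has 31 days — 9 days to the end of March leaves 61.
April has 30 days (31 left).
31 days into May → May 31, 2012.

May 31, 2012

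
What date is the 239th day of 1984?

January has 31 days (239 − 31 = 208 remain).
February has 29 days (208 − 29 = 179 remain).
March has 31 days (179 − 31 = 148 remain).
April has 30 days (148 − 30 = 118 remain).
May has 31 days (118 − 31 = 87 remain).
June has 30 days (87 − 30 = 57 remain).
July has 31 days (57 − 31 = 26 remain).
26 into August → August 26.

August 26, 1984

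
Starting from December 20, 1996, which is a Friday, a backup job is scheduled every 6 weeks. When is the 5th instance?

June 6, 1997

The 5th occurrence is 4 intervals after the first: 4 × 42 = 168 days after December 20, 1996.
December has 31 days — 11 days to the end of December leaves 157.
January has 31 days (126 left).
February has 28 days (98 left).
March has 31 days (67 left).
April has 30 days (37 left).
May has 31 days (6 left).
6 days into June → June 6, 1997.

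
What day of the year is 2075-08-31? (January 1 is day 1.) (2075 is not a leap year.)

243

Days in months before August: 31 + 28 + 31 + 30 + 31 + 30 + 31 = 212.
Plus 31 days into August → day 243.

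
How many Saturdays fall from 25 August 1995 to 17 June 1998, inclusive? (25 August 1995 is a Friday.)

25 August 1995 is a Friday; the first Saturday on or after it is 26 August 1995 (1 day later).
From 26 August 1995 to 17 June 1998: 127 + 366 + 365 + 168 = 1026 days (rest of 1995, 1996, 1997, to 17 June 1998 in 1998).
1026 ÷ 7 = 146 full weeks with remainder 4, so 146 more Saturdays after the first → 147.

147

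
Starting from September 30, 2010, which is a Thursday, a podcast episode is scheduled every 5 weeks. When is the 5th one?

February 17, 2011

The 5th occurrence is 4 intervals after the first: 4 × 35 = 140 days after September 30, 2010.
September has 30 days — 0 days to the end of September leaves 140.
October has 31 days (109 left).
November has 30 days (79 left).
December has 31 days (48 left).
January has 31 days (17 left).
17 days into February → February 17, 2011.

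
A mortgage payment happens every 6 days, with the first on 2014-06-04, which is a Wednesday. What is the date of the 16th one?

2014-09-02

The 16th occurrence is 15 intervals after the first: 15 × 6 = 90 days after 2014-06-04.
June has 30 days — 26 days to the end of June leaves 64.
July has 31 days (33 left).
August has 31 days (2 left).
2 days into September → 2014-09-02.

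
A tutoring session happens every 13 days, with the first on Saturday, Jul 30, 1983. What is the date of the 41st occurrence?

The 41st occurrence is 40 intervals after the first: 40 × 13 = 520 days after Jul 30, 1983.
Jul has 31 days — 1 day to the end of Jul leaves 519.
From end of Jul to end of 1983 is 153 days (366 left).
Jan has 31 days (335 left).
Feb has 29 days (306 left).
Mar has 31 days (275 left).
Apr has 30 days (245 left).
May has 31 days (214 left).
Jun has 30 days (184 left).
Jul has 31 days (153 left).
Aug has 31 days (122 left).
Sep has 30 days (92 left).
Oct has 31 days (61 left).
Nov has 30 days (31 left).
31 days into Dec → Dec 31, 1984.

Dec 31, 1984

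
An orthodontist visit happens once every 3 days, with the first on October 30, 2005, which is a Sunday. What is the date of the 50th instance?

March 26, 2006

The 50th occurrence is 49 intervals after the first: 49 × 3 = 147 days after October 30, 2005.
October has 31 days — 1 day to the end of October leaves 146.
November has 30 days (116 left).
December has 31 days (85 left).
January has 31 days (54 left).
February has 28 days (26 left).
26 days into March → March 26, 2006.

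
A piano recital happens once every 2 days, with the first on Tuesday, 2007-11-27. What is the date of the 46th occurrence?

The 46th occurrence is 45 intervals after the first: 45 × 2 = 90 days after 2007-11-27.
November has 30 days — 3 days to the end of November leaves 87.
December has 31 days (56 left).
January has 31 days (25 left).
25 days into February → 2008-02-25.

2008-02-25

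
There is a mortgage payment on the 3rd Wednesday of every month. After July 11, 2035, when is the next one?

July 18, 2035

July 2035 starts on a Sunday; its first Wednesday is the 4th, so the 3rd Wednesday is the 18th — July 18, 2035.
July 18, 2035 is after July 11, 2035, so that is the next one.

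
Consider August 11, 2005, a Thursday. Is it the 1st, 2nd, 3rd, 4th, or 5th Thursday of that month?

2nd

Day 11 falls in week ⌈11/7⌉ of the month.
Days 1–7 hold the 1st Thursday, 8–14 the 2nd, 15–21 the 3rd, 22–28 the 4th, 29–31 the 5th.
11 is in the range for the 2nd.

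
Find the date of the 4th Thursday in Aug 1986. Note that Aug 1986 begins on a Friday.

Aug 1986 begins on a Friday, so the first Thursday is Aug 7 (6 days later).
The 4th Thursday is 3 weeks later: 7 + 21 = 28.

Aug 28, 1986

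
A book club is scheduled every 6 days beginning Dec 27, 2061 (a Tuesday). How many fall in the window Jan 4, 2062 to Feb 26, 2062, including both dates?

9

Occurrences land 6·i days after Dec 27, 2061 for i = 0, 1, 2, …
Jan 4, 2062 is 8 days after the start; 8 ÷ 6 = 1 remainder 2; since the remainder is 2, round up to i = 2. First occurrence in the window: #3 on Jan 8, 2062 (2×6 = 12 days in).
Feb 26, 2062 is 61 days after the start; 61 ÷ 6 = 10 remainder 1. Last occurrence in the window: #11 on Feb 25, 2062.
Occurrences #3 through #11: 9 in total.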